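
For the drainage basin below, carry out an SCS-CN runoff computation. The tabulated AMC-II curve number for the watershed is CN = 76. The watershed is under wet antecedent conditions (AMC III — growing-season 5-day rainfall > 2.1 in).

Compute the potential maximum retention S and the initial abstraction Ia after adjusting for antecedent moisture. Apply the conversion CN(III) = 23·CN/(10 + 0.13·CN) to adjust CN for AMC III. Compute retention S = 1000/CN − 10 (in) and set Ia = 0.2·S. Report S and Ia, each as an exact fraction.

S = 600/437 in ≈ 1.373 in; Ia = 120/437 in ≈ 0.275 in

Adjust CN=76 to AMC III: 23·76/(10 + 0.13·76) → 1748 ÷ (497/25) = 43700/497 ≈ 87.928
Max retention: S = 1000/(43700/497) − 10 = 600/437 in (≈ 1.373 in)
Ia = 0.2·(600/437) = 120/437 in ≈ 0.275 in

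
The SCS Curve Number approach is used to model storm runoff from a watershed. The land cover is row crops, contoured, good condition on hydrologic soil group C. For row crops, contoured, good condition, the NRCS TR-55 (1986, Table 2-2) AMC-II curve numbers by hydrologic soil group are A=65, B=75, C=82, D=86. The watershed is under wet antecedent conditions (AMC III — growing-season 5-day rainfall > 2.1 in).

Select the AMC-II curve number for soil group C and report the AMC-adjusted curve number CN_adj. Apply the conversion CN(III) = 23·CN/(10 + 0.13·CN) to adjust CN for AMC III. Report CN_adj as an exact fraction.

NRCS table: row crops, contoured, good condition, soil group C → CN(II) = 82
Wet (AMC III): CN(III) = 23·82/(10 + 0.13·82) = 1886/(1033/50) = 94300/1033 ≈ 91.288

CN_adj = 94300/1033 ≈ 91.288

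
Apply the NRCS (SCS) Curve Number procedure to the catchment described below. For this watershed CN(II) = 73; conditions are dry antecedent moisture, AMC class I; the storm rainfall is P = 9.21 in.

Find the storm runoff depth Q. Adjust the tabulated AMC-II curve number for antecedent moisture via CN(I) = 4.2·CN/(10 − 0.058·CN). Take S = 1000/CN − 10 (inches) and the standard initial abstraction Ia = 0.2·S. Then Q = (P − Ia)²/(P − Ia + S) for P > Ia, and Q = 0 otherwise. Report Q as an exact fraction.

Q = 48293319387/14148414700 in ≈ 3.413 in

Adjust CN=73 to AMC I: 4.2·73/(10 − 0.058·73) → (1533/5) ÷ (2883/500) = 51100/961 ≈ 53.174
S = 1000/(51100/961) − 10 = 4500/511 in ≈ 8.806 in
Initial abstraction Ia = S/5 = (4500/511)/5 = 900/511 ≈ 1.761 in
Excess rainfall: 9.210 − 1.761 = 7.449 in; P > Ia so Q > 0
Runoff Q = (P−Ia)²/(P−Ia+S) = (7.449)²/(7.449+8.806) = 48293319387/14148414700 ≈ 3.413 in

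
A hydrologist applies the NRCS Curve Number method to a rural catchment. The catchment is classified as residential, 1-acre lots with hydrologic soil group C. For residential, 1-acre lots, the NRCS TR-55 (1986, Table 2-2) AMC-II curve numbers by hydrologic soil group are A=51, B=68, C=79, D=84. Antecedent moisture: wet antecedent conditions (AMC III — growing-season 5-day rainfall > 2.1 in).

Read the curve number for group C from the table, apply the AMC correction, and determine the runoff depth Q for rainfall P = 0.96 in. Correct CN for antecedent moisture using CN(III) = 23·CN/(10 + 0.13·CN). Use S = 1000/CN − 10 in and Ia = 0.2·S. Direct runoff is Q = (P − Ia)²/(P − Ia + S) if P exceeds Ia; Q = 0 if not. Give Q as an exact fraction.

Q = 15224162/54010325 in ≈ 0.282 in

NRCS table: residential, 1-acre lots, soil group C → CN(II) = 79
CN(III) from CN(II)=79: (23·79)/(10 + 0.13·79) = 181700/2027 ≈ 89.640
Retention S: 1000/CN − 10 with CN=89.640 → S = 2100/1817 ≈ 1.156 in
Ia = 0.2·(2100/1817) = 420/1817 in ≈ 0.231 in
P − Ia = 0.960 − 0.231 = 33108/45425 ≈ 0.729 in (> 0, runoff occurs)
Runoff Q = (P−Ia)²/(P−Ia+S) = (0.729)²/(0.729+1.156) = 15224162/54010325 ≈ 0.282 in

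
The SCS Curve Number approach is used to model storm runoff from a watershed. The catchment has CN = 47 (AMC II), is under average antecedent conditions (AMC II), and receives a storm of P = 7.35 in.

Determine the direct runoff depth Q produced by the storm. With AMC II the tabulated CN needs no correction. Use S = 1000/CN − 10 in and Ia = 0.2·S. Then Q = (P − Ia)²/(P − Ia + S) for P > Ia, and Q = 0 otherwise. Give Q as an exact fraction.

CN(II) = 47; AMC II needs no correction.
Max retention: S = 1000/47 − 10 = 530/47 in (≈ 11.277 in)
Initial abstraction Ia = S/5 = (530/47)/5 = 106/47 ≈ 2.255 in
Excess rainfall: 7.350 − 2.255 = 5.095 in; P > Ia so Q > 0
Q = (4789/940)²/((4789/940) + 530/47) = (22934521/883600)/(15389/940) = 22934521/14465660 in ≈ 1.585 in

Q = 22934521/14465660 in ≈ 1.585 in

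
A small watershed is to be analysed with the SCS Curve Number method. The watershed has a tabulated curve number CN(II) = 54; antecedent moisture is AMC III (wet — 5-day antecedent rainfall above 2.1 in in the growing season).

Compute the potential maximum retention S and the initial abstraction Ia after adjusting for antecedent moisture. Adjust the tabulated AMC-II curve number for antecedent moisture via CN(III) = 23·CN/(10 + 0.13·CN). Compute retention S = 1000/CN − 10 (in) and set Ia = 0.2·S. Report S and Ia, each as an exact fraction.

Adjust CN=54 to AMC III: 23·54/(10 + 0.13·54) → 1242 ÷ (851/50) = 2700/37 ≈ 72.973
Max retention: S = 1000/(2700/37) − 10 = 100/27 in (≈ 3.704 in)
Ia = 0.2·(100/27) = 20/27 in ≈ 0.741 in

S = 100/27 in ≈ 3.704 in; Ia = 20/27 in ≈ 0.741 in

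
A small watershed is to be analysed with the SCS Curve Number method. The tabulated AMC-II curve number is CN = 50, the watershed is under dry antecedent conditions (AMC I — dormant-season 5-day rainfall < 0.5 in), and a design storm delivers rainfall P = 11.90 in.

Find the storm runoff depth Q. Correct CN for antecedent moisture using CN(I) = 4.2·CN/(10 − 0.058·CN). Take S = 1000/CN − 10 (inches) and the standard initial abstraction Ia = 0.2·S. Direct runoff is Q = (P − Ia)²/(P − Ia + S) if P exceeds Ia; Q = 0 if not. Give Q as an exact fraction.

Dry (AMC I): CN(I) = 4.2·50/(10 − 0.058·50) = 210/(71/10) = 2100/71 ≈ 29.577
Retention S: 1000/CN − 10 with CN=29.577 → S = 500/21 ≈ 23.810 in
Ia = 0.2S: 0.2·23.810 = 4.762 in (exactly 100/21)
P − Ia = 11.900 − 4.762 = 1499/210 ≈ 7.138 in (> 0, runoff occurs)
Q = (1499/210)²/((1499/210) + 500/21) = (2247001/44100)/(6499/210) = 2247001/1364790 in ≈ 1.646 in

Q = 2247001/1364790 in ≈ 1.646 in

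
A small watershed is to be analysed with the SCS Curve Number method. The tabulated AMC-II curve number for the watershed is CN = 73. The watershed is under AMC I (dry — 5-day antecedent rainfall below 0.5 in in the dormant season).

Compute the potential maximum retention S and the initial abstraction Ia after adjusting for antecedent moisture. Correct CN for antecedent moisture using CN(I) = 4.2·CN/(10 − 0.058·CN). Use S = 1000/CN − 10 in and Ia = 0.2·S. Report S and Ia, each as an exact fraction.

Dry (AMC I): CN(I) = 4.2·73/(10 − 0.058·73) = (1533/5)/(2883/500) = 51100/961 ≈ 53.174
Max retention: S = 1000/(51100/961) − 10 = 4500/511 in (≈ 8.806 in)
Ia = 0.2·(4500/511) = 900/511 in ≈ 1.761 in

S = 4500/511 in ≈ 8.806 in; Ia = 900/511 in ≈ 1.761 in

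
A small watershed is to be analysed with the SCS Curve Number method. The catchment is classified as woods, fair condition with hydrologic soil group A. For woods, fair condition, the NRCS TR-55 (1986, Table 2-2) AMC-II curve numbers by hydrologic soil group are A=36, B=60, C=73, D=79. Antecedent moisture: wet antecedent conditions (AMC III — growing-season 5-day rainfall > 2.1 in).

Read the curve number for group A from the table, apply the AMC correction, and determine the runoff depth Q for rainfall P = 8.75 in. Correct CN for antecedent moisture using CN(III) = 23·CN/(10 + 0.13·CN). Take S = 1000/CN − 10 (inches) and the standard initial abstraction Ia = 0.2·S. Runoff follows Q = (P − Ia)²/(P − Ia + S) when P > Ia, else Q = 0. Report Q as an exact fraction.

Q = 7116245/2047644 in ≈ 3.475 in

NRCS table: woods, fair condition, soil group A → CN(II) = 36
CN(III) from CN(II)=36: (23·36)/(10 + 0.13·36) = 20700/367 ≈ 56.403
Retention S: 1000/CN − 10 with CN=56.403 → S = 1600/207 ≈ 7.729 in
Ia = 0.2S: 0.2·7.729 = 1.546 in (exactly 320/207)
Since P=8.750 > Ia=1.546: effective rainfall P−Ia = 5965/828 in
Runoff Q = (P−Ia)²/(P−Ia+S) = (7.204)²/(7.204+7.729) = 7116245/2047644 ≈ 3.475 in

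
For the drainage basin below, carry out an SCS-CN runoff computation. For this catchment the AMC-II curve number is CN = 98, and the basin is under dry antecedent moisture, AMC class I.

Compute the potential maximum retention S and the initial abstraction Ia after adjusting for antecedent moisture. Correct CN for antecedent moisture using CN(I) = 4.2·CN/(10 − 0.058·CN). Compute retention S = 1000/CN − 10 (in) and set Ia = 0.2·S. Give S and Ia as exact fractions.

Adjust CN=98 to AMC I: 4.2·98/(10 − 0.058·98) → (2058/5) ÷ (1079/250) = 102900/1079 ≈ 95.366
Max retention: S = 1000/(102900/1079) − 10 = 500/1029 in (≈ 0.486 in)
Ia = 0.2S: 0.2·0.486 = 0.097 in (exactly 100/1029)

S = 500/1029 in ≈ 0.486 in; Ia = 100/1029 in ≈ 0.097 in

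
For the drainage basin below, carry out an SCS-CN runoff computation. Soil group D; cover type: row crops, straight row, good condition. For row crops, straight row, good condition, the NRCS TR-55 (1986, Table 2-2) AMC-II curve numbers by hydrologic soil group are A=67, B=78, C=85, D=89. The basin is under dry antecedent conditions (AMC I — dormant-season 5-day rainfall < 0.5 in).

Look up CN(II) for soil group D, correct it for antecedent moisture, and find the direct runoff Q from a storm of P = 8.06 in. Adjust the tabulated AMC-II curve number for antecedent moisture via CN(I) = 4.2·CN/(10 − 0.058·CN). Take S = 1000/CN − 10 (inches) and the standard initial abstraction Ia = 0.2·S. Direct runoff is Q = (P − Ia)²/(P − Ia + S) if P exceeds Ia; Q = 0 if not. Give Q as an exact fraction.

NRCS table: row crops, straight row, good condition, soil group D → CN(II) = 89
Adjust CN=89 to AMC I: 4.2·89/(10 − 0.058·89) → (1869/5) ÷ (2419/500) = 186900/2419 ≈ 77.263
Max retention: S = 1000/(186900/2419) − 10 = 5500/1869 in (≈ 2.943 in)
Ia = 0.2S: 0.2·2.943 = 0.589 in (exactly 1100/1869)
P − Ia = 8.060 − 0.589 = 698207/93450 ≈ 7.471 in (> 0, runoff occurs)
Runoff Q = (P−Ia)²/(P−Ia+S) = (7.471)²/(7.471+2.943) = 487493014849/90946194150 ≈ 5.360 in

Q = 487493014849/90946194150 in ≈ 5.360 in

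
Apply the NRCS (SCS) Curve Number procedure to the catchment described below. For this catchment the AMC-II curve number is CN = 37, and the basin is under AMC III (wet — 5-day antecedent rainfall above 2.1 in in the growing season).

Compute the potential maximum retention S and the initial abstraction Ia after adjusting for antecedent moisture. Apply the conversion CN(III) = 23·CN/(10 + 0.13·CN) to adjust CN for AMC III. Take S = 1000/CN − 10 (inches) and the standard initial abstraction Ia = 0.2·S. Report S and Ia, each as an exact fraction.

S = 6300/851 in ≈ 7.403 in; Ia = 1260/851 in ≈ 1.481 in

Adjust CN=37 to AMC III: 23·37/(10 + 0.13·37) → 851 ÷ (1481/100) = 85100/1481 ≈ 57.461
Max retention: S = 1000/(85100/1481) − 10 = 6300/851 in (≈ 7.403 in)
Ia = 0.2S: 0.2·7.403 = 1.481 in (exactly 1260/851)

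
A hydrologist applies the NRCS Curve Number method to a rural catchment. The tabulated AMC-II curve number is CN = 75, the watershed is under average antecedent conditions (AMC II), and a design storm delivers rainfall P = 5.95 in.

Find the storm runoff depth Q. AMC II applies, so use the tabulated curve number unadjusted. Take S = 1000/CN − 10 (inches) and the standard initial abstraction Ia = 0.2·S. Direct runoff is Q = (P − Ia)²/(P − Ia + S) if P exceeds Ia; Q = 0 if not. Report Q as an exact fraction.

Q = 100489/31020 in ≈ 3.239 in

AMC II — tabulated CN = 75 applies directly.
Retention S: 1000/CN − 10 with CN=75.000 → S = 10/3 ≈ 3.333 in
Ia = 0.2S: 0.2·3.333 = 0.667 in (exactly 2/3)
Since P=5.950 > Ia=0.667: effective rainfall P−Ia = 317/60 in
Q: (317/60)² ÷ (517/60) = 100489/31020 in (≈ 3.239 in)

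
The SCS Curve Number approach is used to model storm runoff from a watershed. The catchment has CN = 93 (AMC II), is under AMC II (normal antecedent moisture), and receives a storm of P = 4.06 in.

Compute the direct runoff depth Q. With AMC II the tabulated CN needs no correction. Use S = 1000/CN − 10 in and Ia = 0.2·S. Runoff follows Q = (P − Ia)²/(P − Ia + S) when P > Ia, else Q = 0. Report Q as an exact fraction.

Average conditions: CN = 93 (no AMC adjustment).
S = 1000/93 − 10 = 70/93 in ≈ 0.753 in
Ia = 0.2S: 0.2·0.753 = 0.151 in (exactly 14/93)
Excess rainfall: 4.060 − 0.151 = 3.909 in; P > Ia so Q > 0
Q: (18179/4650)² ÷ (21679/4650) = 47210863/14401050 in (≈ 3.278 in)

Q = 47210863/14401050 in ≈ 3.278 in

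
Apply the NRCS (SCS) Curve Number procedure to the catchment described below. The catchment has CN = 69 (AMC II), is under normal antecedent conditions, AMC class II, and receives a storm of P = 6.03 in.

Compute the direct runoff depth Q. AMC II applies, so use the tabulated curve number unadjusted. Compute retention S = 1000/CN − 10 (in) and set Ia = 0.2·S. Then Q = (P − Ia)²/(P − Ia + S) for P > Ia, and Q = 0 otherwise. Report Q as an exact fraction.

Q = 1253655649/458208300 in ≈ 2.736 in

AMC II — tabulated CN = 69 applies directly.
S = 1000/69 − 10 = 310/69 in ≈ 4.493 in
Ia = 0.2·(310/69) = 62/69 in ≈ 0.899 in
Since P=6.030 > Ia=0.899: effective rainfall P−Ia = 35407/6900 in
Q = (35407/6900)²/((35407/6900) + 310/69) = (1253655649/47610000)/(66407/6900) = 1253655649/458208300 in ≈ 2.736 in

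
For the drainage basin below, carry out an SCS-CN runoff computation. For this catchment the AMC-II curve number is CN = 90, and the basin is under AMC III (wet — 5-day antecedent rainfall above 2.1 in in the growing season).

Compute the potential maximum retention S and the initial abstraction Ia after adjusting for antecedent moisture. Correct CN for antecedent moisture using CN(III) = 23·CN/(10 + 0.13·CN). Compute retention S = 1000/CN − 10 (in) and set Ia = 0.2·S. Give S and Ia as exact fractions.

CN(III) from CN(II)=90: (23·90)/(10 + 0.13·90) = 20700/217 ≈ 95.392
Max retention: S = 1000/(20700/217) − 10 = 100/207 in (≈ 0.483 in)
Initial abstraction Ia = S/5 = (100/207)/5 = 20/207 ≈ 0.097 in

S = 100/207 in ≈ 0.483 in; Ia = 20/207 in ≈ 0.097 in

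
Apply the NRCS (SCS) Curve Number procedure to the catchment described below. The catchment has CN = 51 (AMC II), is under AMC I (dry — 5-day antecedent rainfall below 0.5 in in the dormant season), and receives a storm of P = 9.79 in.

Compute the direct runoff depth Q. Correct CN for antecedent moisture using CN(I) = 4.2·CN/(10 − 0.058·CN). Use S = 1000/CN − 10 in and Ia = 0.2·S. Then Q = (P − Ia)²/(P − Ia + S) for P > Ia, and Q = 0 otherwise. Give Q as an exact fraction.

Q = 6365965369/6575741100 in ≈ 0.968 in

CN(I) from CN(II)=51: (4.2·51)/(10 − 0.058·51) = 15300/503 ≈ 30.417
Max retention: S = 1000/(15300/503) − 10 = 3500/153 in (≈ 22.876 in)
Ia = 0.2S: 0.2·22.876 = 4.575 in (exactly 700/153)
Since P=9.790 > Ia=4.575: effective rainfall P−Ia = 79787/15300 in
Q: (79787/15300)² ÷ (429787/15300) = 6365965369/6575741100 in (≈ 0.968 in)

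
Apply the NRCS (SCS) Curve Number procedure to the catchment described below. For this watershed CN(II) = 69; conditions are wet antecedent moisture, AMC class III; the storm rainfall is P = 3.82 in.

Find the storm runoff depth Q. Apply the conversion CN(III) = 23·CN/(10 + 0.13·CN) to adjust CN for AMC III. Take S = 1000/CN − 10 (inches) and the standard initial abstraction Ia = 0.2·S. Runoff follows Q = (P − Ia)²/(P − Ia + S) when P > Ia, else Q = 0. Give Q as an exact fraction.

Q = 74047661689/33891733950 in ≈ 2.185 in

CN(III) from CN(II)=69: (23·69)/(10 + 0.13·69) = 158700/1897 ≈ 83.658
Max retention: S = 1000/(158700/1897) − 10 = 3100/1587 in (≈ 1.953 in)
Initial abstraction Ia = S/5 = (3100/1587)/5 = 620/1587 ≈ 0.391 in
P − Ia = 3.820 − 0.391 = 272117/79350 ≈ 3.429 in (> 0, runoff occurs)
Runoff Q = (P−Ia)²/(P−Ia+S) = (3.429)²/(3.429+1.953) = 74047661689/33891733950 ≈ 2.185 in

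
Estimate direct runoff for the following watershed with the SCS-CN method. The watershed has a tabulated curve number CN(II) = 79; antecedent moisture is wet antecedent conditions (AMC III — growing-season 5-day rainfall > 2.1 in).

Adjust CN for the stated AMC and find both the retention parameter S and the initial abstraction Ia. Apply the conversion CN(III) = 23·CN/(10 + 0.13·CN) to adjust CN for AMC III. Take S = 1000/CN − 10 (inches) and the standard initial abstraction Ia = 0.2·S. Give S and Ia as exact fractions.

S = 2100/1817 in ≈ 1.156 in; Ia = 420/1817 in ≈ 0.231 in

Wet (AMC III): CN(III) = 23·79/(10 + 0.13·79) = 1817/(2027/100) = 181700/2027 ≈ 89.640
Retention S: 1000/CN − 10 with CN=89.640 → S = 2100/1817 ≈ 1.156 in
Initial abstraction Ia = S/5 = (2100/1817)/5 = 420/1817 ≈ 0.231 in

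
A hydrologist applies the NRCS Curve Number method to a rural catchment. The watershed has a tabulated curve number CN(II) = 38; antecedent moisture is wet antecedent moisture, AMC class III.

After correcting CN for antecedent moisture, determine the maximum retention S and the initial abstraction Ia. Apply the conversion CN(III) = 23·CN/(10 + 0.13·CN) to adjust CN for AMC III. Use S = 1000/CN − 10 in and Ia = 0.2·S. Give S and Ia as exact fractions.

S = 3100/437 in ≈ 7.094 in; Ia = 620/437 in ≈ 1.419 in

CN(III) from CN(II)=38: (23·38)/(10 + 0.13·38) = 43700/747 ≈ 58.501
Max retention: S = 1000/(43700/747) − 10 = 3100/437 in (≈ 7.094 in)
Ia = 0.2·(3100/437) = 620/437 in ≈ 1.419 in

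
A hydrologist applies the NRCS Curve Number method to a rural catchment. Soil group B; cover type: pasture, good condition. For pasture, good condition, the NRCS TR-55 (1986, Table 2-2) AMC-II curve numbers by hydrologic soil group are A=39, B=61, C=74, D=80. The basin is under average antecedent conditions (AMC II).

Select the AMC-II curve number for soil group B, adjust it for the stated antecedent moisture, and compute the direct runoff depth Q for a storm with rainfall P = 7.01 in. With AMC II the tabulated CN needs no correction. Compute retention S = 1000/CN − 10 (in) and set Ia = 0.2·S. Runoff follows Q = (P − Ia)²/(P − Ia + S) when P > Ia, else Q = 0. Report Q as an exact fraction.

Q = 1222271521/451162100 in ≈ 2.709 in

NRCS table: pasture, good condition, soil group B → CN(II) = 61
Average conditions: CN = 61 (no AMC adjustment).
Max retention: S = 1000/61 − 10 = 390/61 in (≈ 6.393 in)
Initial abstraction Ia = S/5 = (390/61)/5 = 78/61 ≈ 1.279 in
P − Ia = 7.010 − 1.279 = 34961/6100 ≈ 5.731 in (> 0, runoff occurs)
Q: (34961/6100)² ÷ (73961/6100) = 1222271521/451162100 in (≈ 2.709 in)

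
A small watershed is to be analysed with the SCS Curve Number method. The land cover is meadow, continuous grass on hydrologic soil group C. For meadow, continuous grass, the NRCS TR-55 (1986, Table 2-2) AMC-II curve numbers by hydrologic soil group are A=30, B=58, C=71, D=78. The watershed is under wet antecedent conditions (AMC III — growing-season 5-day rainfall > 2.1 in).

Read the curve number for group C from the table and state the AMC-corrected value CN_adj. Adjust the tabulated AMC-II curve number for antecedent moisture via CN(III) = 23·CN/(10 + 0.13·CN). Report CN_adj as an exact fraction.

NRCS table: meadow, continuous grass, soil group C → CN(II) = 71
CN(III) from CN(II)=71: (23·71)/(10 + 0.13·71) = 163300/1923 ≈ 84.919

CN_adj = 163300/1923 ≈ 84.919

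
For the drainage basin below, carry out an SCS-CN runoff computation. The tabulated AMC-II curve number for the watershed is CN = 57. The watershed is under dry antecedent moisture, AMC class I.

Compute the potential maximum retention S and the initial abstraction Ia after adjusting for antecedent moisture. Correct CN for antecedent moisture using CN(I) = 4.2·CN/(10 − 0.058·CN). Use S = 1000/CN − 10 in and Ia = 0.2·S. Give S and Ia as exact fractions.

CN(I) from CN(II)=57: (4.2·57)/(10 − 0.058·57) = 119700/3347 ≈ 35.763
S = 1000/(119700/3347) − 10 = 21500/1197 in ≈ 17.962 in
Ia = 0.2·(21500/1197) = 4300/1197 in ≈ 3.592 in

S = 21500/1197 in ≈ 17.962 in; Ia = 4300/1197 in ≈ 3.592 in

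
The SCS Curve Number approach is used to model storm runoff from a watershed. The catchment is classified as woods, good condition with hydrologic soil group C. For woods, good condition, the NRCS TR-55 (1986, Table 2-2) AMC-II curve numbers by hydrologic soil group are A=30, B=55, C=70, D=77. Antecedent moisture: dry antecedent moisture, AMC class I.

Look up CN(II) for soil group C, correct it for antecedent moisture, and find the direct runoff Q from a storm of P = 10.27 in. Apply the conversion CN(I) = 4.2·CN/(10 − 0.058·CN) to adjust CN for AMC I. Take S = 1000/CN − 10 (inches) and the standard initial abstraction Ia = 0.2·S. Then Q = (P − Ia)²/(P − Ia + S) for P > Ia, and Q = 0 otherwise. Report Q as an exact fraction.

Q = 1625944329/442582700 in ≈ 3.674 in

NRCS table: woods, good condition, soil group C → CN(II) = 70
Adjust CN=70 to AMC I: 4.2·70/(10 − 0.058·70) → 294 ÷ (297/50) = 4900/99 ≈ 49.495
S = 1000/(4900/99) − 10 = 500/49 in ≈ 10.204 in
Ia = 0.2·(500/49) = 100/49 in ≈ 2.041 in
Since P=10.270 > Ia=2.041: effective rainfall P−Ia = 40323/4900 in
Q = (40323/4900)²/((40323/4900) + 500/49) = (1625944329/24010000)/(90323/4900) = 1625944329/442582700 in ≈ 3.674 in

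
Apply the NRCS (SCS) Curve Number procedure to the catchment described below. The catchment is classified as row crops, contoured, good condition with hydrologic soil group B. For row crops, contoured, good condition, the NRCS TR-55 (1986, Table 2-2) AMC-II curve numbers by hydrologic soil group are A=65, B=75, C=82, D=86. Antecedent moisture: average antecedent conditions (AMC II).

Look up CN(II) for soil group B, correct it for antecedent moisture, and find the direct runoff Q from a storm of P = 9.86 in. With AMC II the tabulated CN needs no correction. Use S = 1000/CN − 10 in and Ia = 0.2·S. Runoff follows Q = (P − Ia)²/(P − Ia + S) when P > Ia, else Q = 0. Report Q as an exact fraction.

NRCS table: row crops, contoured, good condition, soil group B → CN(II) = 75
AMC II — tabulated CN = 75 applies directly.
Retention S: 1000/CN − 10 with CN=75.000 → S = 10/3 ≈ 3.333 in
Ia = 0.2S: 0.2·3.333 = 0.667 in (exactly 2/3)
Excess rainfall: 9.860 − 0.667 = 9.193 in; P > Ia so Q > 0
Runoff Q = (P−Ia)²/(P−Ia+S) = (9.193)²/(9.193+3.333) = 1901641/281850 ≈ 6.747 in

Q = 1901641/281850 in ≈ 6.747 in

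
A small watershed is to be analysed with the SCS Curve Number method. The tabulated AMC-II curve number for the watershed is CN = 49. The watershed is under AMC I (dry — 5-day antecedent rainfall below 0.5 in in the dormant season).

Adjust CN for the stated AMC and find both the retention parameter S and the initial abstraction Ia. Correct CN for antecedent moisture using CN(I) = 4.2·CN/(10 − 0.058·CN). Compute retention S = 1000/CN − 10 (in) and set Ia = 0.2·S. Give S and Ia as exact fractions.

Dry (AMC I): CN(I) = 4.2·49/(10 − 0.058·49) = (1029/5)/(3579/500) = 34300/1193 ≈ 28.751
Retention S: 1000/CN − 10 with CN=28.751 → S = 8500/343 ≈ 24.781 in
Ia = 0.2·(8500/343) = 1700/343 in ≈ 4.956 in

S = 8500/343 in ≈ 24.781 in; Ia = 1700/343 in ≈ 4.956 in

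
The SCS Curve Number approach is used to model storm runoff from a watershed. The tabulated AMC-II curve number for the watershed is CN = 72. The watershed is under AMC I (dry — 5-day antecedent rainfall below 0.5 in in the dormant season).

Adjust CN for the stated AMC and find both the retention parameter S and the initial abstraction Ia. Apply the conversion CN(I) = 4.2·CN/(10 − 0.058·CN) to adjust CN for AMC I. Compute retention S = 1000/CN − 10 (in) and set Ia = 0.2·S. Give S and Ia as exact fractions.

Adjust CN=72 to AMC I: 4.2·72/(10 − 0.058·72) → (1512/5) ÷ (728/125) = 675/13 ≈ 51.923
Retention S: 1000/CN − 10 with CN=51.923 → S = 250/27 ≈ 9.259 in
Ia = 0.2·(250/27) = 50/27 in ≈ 1.852 in

S = 250/27 in ≈ 9.259 in; Ia = 50/27 in ≈ 1.852 in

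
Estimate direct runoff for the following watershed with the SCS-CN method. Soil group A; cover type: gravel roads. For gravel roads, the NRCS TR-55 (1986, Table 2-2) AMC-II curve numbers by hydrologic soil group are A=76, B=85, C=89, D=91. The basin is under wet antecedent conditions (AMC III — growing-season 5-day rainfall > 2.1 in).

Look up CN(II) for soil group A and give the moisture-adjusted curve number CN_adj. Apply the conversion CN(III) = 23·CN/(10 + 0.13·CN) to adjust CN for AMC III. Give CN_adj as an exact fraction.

CN_adj = 43700/497 ≈ 87.928

NRCS table: gravel roads, soil group A → CN(II) = 76
Wet (AMC III): CN(III) = 23·76/(10 + 0.13·76) = 1748/(497/25) = 43700/497 ≈ 87.928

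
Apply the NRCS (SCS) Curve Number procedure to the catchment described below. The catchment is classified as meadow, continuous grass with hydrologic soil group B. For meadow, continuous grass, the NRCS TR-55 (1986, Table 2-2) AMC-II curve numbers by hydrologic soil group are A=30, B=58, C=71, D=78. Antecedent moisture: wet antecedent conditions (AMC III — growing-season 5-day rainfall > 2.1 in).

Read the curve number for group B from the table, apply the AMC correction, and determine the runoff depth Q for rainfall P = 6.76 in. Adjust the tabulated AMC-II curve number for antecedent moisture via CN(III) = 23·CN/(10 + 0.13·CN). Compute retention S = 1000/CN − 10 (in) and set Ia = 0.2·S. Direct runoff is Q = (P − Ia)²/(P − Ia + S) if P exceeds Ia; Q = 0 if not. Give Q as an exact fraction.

NRCS table: meadow, continuous grass, soil group B → CN(II) = 58
Wet (AMC III): CN(III) = 23·58/(10 + 0.13·58) = 1334/(877/50) = 66700/877 ≈ 76.055
Retention S: 1000/CN − 10 with CN=76.055 → S = 2100/667 ≈ 3.148 in
Ia = 0.2·(2100/667) = 420/667 in ≈ 0.630 in
P − Ia = 6.760 − 0.630 = 102223/16675 ≈ 6.130 in (> 0, runoff occurs)
Q: (102223/16675)² ÷ (154723/16675) = 10449541729/2580006025 in (≈ 4.050 in)

Q = 10449541729/2580006025 in ≈ 4.050 in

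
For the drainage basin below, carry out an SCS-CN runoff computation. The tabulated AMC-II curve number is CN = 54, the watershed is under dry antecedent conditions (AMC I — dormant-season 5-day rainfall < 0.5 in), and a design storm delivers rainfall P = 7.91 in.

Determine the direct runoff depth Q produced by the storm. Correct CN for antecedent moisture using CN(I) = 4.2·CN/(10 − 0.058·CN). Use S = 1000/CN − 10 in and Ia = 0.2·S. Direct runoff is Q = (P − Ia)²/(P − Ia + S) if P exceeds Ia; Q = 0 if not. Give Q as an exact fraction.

Q = 47740939009/77593779900 in ≈ 0.615 in

Dry (AMC I): CN(I) = 4.2·54/(10 − 0.058·54) = (1134/5)/(1717/250) = 56700/1717 ≈ 33.023
Retention S: 1000/CN − 10 with CN=33.023 → S = 11500/567 ≈ 20.282 in
Ia = 0.2·(11500/567) = 2300/567 in ≈ 4.056 in
Excess rainfall: 7.910 − 4.056 = 3.854 in; P > Ia so Q > 0
Runoff Q = (P−Ia)²/(P−Ia+S) = (3.854)²/(3.854+20.282) = 47740939009/77593779900 ≈ 0.615 in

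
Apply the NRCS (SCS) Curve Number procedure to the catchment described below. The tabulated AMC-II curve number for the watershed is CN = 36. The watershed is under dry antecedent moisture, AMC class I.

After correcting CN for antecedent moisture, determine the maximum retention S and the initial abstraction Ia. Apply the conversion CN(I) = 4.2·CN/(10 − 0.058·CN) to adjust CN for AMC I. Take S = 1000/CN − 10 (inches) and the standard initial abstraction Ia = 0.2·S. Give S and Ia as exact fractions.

S = 8000/189 in ≈ 42.328 in; Ia = 1600/189 in ≈ 8.466 in

Adjust CN=36 to AMC I: 4.2·36/(10 − 0.058·36) → (756/5) ÷ (989/125) = 18900/989 ≈ 19.110
S = 1000/(18900/989) − 10 = 8000/189 in ≈ 42.328 in
Initial abstraction Ia = S/5 = (8000/189)/5 = 1600/189 ≈ 8.466 in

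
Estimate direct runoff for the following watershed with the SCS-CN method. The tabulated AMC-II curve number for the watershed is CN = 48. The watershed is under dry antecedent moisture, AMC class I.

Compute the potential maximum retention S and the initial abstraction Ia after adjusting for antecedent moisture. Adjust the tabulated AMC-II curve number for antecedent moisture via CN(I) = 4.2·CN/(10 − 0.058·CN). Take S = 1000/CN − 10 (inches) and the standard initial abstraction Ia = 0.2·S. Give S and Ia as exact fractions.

S = 1625/63 in ≈ 25.794 in; Ia = 325/63 in ≈ 5.159 in

CN(I) from CN(II)=48: (4.2·48)/(10 − 0.058·48) = 12600/451 ≈ 27.938
Retention S: 1000/CN − 10 with CN=27.938 → S = 1625/63 ≈ 25.794 in
Ia = 0.2·(1625/63) = 325/63 in ≈ 5.159 in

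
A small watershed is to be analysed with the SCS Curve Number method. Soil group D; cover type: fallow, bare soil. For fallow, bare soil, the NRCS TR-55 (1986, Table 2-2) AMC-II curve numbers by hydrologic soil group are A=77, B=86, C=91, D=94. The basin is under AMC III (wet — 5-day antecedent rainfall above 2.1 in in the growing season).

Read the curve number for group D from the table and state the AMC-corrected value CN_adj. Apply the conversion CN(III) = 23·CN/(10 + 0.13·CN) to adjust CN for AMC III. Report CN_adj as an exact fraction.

CN_adj = 108100/1111 ≈ 97.300

NRCS table: fallow, bare soil, soil group D → CN(II) = 94
Adjust CN=94 to AMC III: 23·94/(10 + 0.13·94) → 2162 ÷ (1111/50) = 108100/1111 ≈ 97.300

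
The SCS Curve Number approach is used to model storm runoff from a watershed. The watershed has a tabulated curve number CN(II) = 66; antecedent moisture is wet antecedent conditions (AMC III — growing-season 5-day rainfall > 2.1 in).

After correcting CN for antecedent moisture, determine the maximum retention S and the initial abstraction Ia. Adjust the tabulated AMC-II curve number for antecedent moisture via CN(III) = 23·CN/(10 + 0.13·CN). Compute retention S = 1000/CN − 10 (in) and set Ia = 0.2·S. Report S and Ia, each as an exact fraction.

S = 1700/759 in ≈ 2.240 in; Ia = 340/759 in ≈ 0.448 in

CN(III) from CN(II)=66: (23·66)/(10 + 0.13·66) = 75900/929 ≈ 81.701
Max retention: S = 1000/(75900/929) − 10 = 1700/759 in (≈ 2.240 in)
Ia = 0.2S: 0.2·2.240 = 0.448 in (exactly 340/759)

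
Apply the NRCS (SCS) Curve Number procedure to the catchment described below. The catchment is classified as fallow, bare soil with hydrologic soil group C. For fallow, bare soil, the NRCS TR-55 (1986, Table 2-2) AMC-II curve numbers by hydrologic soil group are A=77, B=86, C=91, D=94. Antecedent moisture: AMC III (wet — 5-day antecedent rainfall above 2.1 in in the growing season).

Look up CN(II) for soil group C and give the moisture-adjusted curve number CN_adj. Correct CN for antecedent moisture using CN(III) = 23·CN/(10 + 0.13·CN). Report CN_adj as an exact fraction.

NRCS table: fallow, bare soil, soil group C → CN(II) = 91
CN(III) from CN(II)=91: (23·91)/(10 + 0.13·91) = 209300/2183 ≈ 95.877

CN_adj = 209300/2183 ≈ 95.877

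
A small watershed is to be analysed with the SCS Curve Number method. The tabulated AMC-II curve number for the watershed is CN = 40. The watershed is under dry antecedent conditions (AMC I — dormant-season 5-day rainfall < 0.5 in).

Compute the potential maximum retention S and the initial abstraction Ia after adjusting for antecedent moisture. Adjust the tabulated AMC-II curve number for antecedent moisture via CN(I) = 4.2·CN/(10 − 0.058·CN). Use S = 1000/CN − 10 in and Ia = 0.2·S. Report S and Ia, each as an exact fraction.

S = 250/7 in ≈ 35.714 in; Ia = 50/7 in ≈ 7.143 in

Dry (AMC I): CN(I) = 4.2·40/(10 − 0.058·40) = 168/(192/25) = 175/8 ≈ 21.875
S = 1000/(175/8) − 10 = 250/7 in ≈ 35.714 in
Initial abstraction Ia = S/5 = (250/7)/5 = 50/7 ≈ 7.143 in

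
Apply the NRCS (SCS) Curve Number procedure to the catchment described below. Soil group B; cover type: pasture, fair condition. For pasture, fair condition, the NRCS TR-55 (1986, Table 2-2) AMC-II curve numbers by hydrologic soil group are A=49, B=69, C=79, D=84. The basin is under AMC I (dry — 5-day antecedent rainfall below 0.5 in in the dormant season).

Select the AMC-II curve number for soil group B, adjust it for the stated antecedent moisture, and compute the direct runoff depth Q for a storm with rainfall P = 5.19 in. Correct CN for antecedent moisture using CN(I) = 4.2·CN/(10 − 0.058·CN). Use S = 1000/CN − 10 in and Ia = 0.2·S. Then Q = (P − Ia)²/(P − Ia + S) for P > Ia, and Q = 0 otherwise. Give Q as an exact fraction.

NRCS table: pasture, fair condition, soil group B → CN(II) = 69
Adjust CN=69 to AMC I: 4.2·69/(10 − 0.058·69) → (1449/5) ÷ (2999/500) = 144900/2999 ≈ 48.316
Retention S: 1000/CN − 10 with CN=48.316 → S = 15500/1449 ≈ 10.697 in
Ia = 0.2·(15500/1449) = 3100/1449 in ≈ 2.139 in
P − Ia = 5.190 − 2.139 = 442031/144900 ≈ 3.051 in (> 0, runoff occurs)
Q = (442031/144900)²/((442031/144900) + 15500/1449) = (195391404961/20996010000)/(1992031/144900) = 195391404961/288645291900 in ≈ 0.677 in

Q = 195391404961/288645291900 in ≈ 0.677 in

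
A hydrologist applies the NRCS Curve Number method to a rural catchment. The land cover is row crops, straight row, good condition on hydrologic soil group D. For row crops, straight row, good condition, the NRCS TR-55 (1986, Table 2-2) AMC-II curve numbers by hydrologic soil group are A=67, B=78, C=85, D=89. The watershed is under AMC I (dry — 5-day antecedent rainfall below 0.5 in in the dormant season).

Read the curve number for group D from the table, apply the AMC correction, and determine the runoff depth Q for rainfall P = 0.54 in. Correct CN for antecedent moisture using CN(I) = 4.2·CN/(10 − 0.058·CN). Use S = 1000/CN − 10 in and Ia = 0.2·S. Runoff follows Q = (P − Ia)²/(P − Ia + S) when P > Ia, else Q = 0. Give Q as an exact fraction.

Q = 0 in ≈ 0.000 in

NRCS table: row crops, straight row, good condition, soil group D → CN(II) = 89
Dry (AMC I): CN(I) = 4.2·89/(10 − 0.058·89) = (1869/5)/(2419/500) = 186900/2419 ≈ 77.263
S = 1000/(186900/2419) − 10 = 5500/1869 in ≈ 2.943 in
Initial abstraction Ia = S/5 = (5500/1869)/5 = 1100/1869 ≈ 0.589 in
P = 0.540 ≤ Ia = 0.589 in: entire storm abstracted, Q = 0.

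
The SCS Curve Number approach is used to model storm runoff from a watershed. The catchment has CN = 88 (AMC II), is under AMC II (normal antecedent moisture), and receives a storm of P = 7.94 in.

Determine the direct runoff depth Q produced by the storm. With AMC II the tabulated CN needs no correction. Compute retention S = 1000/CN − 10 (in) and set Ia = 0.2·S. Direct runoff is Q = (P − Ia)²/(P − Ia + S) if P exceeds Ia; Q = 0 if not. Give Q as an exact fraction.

Q = 17783089/2731850 in ≈ 6.510 in

AMC II — tabulated CN = 88 applies directly.
Retention S: 1000/CN − 10 with CN=88.000 → S = 15/11 ≈ 1.364 in
Ia = 0.2S: 0.2·1.364 = 0.273 in (exactly 3/11)
Excess rainfall: 7.940 − 0.273 = 7.667 in; P > Ia so Q > 0
Runoff Q = (P−Ia)²/(P−Ia+S) = (7.667)²/(7.667+1.364) = 17783089/2731850 ≈ 6.510 in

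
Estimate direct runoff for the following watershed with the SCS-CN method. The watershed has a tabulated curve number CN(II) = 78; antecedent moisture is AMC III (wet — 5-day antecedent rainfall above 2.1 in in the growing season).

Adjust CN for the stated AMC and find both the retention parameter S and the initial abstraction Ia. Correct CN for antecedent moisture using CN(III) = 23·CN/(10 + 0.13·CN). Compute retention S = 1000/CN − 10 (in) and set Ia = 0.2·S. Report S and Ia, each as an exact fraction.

Wet (AMC III): CN(III) = 23·78/(10 + 0.13·78) = 1794/(1007/50) = 89700/1007 ≈ 89.076
S = 1000/(89700/1007) − 10 = 1100/897 in ≈ 1.226 in
Initial abstraction Ia = S/5 = (1100/897)/5 = 220/897 ≈ 0.245 in

S = 1100/897 in ≈ 1.226 in; Ia = 220/897 in ≈ 0.245 in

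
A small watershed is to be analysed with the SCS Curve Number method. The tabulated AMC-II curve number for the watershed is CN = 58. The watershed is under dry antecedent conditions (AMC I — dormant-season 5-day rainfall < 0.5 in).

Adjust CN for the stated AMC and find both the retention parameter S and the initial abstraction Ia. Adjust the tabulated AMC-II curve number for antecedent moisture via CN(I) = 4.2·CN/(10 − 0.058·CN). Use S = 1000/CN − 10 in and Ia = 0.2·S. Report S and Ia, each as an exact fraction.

S = 500/29 in ≈ 17.241 in; Ia = 100/29 in ≈ 3.448 in

Adjust CN=58 to AMC I: 4.2·58/(10 − 0.058·58) → (1218/5) ÷ (1659/250) = 2900/79 ≈ 36.709
Retention S: 1000/CN − 10 with CN=36.709 → S = 500/29 ≈ 17.241 in
Ia = 0.2·(500/29) = 100/29 in ≈ 3.448 in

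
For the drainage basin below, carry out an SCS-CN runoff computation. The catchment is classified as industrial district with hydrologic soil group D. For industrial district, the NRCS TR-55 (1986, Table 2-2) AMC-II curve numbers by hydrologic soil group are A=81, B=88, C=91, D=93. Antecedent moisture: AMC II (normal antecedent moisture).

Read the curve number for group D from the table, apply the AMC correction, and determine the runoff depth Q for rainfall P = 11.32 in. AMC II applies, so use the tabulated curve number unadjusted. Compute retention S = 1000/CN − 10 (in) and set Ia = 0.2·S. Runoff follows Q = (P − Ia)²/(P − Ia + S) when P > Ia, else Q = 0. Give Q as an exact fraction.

NRCS table: industrial district, soil group D → CN(II) = 93
Average conditions: CN = 93 (no AMC adjustment).
Max retention: S = 1000/93 − 10 = 70/93 in (≈ 0.753 in)
Ia = 0.2·(70/93) = 14/93 in ≈ 0.151 in
P − Ia = 11.320 − 0.151 = 25969/2325 ≈ 11.169 in (> 0, runoff occurs)
Q: (25969/2325)² ÷ (27719/2325) = 674388961/64446675 in (≈ 10.464 in)

Q = 674388961/64446675 in ≈ 10.464 in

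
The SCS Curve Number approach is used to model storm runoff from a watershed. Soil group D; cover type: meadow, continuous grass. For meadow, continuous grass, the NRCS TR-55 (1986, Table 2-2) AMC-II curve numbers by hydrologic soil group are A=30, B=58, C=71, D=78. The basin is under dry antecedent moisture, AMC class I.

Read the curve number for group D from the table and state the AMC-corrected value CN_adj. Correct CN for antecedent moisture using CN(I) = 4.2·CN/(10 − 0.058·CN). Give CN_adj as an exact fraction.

NRCS table: meadow, continuous grass, soil group D → CN(II) = 78
CN(I) from CN(II)=78: (4.2·78)/(10 − 0.058·78) = 81900/1369 ≈ 59.825

CN_adj = 81900/1369 ≈ 59.825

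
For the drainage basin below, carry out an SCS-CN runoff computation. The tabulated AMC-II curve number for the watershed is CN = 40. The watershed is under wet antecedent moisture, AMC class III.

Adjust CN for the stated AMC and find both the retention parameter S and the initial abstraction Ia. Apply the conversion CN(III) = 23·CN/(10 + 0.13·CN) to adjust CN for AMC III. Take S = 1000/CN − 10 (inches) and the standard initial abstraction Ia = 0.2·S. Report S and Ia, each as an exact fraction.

S = 150/23 in ≈ 6.522 in; Ia = 30/23 in ≈ 1.304 in

Wet (AMC III): CN(III) = 23·40/(10 + 0.13·40) = 920/(76/5) = 1150/19 ≈ 60.526
Retention S: 1000/CN − 10 with CN=60.526 → S = 150/23 ≈ 6.522 in
Initial abstraction Ia = S/5 = (150/23)/5 = 30/23 ≈ 1.304 in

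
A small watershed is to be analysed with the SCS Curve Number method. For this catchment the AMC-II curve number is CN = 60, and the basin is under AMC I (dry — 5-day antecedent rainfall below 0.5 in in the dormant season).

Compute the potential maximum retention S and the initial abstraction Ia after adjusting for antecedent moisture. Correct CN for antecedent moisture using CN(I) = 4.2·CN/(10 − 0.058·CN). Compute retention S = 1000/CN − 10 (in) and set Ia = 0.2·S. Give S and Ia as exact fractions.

S = 1000/63 in ≈ 15.873 in; Ia = 200/63 in ≈ 3.175 in

Adjust CN=60 to AMC I: 4.2·60/(10 − 0.058·60) → 252 ÷ (163/25) = 6300/163 ≈ 38.650
S = 1000/(6300/163) − 10 = 1000/63 in ≈ 15.873 in
Ia = 0.2·(1000/63) = 200/63 in ≈ 3.175 in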